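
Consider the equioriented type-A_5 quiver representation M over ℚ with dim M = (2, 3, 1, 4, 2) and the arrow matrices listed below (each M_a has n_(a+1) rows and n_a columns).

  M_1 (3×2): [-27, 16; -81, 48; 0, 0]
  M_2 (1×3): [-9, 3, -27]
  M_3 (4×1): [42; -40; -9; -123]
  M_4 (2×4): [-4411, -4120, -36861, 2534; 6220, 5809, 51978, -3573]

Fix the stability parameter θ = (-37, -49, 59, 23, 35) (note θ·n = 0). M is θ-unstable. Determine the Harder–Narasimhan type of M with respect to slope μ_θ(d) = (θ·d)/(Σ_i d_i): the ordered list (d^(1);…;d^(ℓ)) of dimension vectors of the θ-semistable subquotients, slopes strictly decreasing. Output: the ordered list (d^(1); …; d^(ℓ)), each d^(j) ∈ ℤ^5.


Via rank(M_{q-1}∘⋯∘M_p): M ≅ I[1,1], I[1,2], I[2,2], I[2,5], I[4,4]^2, I[4,5].
μ_θ-semistable layers: μ^(1)=39; μ^(2)=35; μ^(3)=23; μ^(4)=-37; μ^(5)=-43; μ^(6)=-49

((0, 0, 1, 1, 1); (0, 0, 0, 0, 1); (0, 0, 0, 3, 0); (1, 0, 0, 0, 0); (1, 1, 0, 0, 0); (0, 2, 0, 0, 0))


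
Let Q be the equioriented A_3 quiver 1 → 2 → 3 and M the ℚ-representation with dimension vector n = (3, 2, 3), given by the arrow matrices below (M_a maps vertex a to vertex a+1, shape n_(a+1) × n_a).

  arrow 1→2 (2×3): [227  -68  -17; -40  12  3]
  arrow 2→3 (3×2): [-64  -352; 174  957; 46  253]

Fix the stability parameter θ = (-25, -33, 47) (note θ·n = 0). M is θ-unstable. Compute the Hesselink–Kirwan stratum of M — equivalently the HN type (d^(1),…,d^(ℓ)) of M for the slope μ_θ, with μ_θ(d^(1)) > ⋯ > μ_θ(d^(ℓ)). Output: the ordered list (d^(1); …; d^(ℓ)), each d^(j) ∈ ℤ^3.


Barcode: M ≅ I[1,1], I[1,2], I[1,3], I[3,3]^2. HN layers by μ_θ (3 steps, strictly decreasing):
  μ^(1)=47; μ^(2)=-25; μ^(3)=-29

((0, 0, 3); (1, 0, 0); (2, 2, 0))


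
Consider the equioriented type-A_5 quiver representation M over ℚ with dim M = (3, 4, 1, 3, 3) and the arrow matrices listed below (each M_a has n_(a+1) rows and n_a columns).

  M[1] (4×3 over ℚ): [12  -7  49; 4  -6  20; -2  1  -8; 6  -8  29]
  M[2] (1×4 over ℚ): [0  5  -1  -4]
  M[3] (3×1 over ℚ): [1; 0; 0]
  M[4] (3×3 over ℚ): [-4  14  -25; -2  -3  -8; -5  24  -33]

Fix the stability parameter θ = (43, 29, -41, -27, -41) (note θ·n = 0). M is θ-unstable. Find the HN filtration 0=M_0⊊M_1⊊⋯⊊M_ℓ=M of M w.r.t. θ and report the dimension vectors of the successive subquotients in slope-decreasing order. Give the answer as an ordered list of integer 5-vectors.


Interval decomposition of M: I[1,1], I[1,2], I[1,5], I[2,2]^2, I[4,5]^2.
HN type (ℓ=5): μ^(1)=43; μ^(2)=36; μ^(3)=29; μ^(4)=-37/5; μ^(5)=-34

((1, 0, 0, 0, 0); (1, 1, 0, 0, 0); (0, 2, 0, 0, 0); (1, 1, 1, 1, 1); (0, 0, 0, 2, 2))


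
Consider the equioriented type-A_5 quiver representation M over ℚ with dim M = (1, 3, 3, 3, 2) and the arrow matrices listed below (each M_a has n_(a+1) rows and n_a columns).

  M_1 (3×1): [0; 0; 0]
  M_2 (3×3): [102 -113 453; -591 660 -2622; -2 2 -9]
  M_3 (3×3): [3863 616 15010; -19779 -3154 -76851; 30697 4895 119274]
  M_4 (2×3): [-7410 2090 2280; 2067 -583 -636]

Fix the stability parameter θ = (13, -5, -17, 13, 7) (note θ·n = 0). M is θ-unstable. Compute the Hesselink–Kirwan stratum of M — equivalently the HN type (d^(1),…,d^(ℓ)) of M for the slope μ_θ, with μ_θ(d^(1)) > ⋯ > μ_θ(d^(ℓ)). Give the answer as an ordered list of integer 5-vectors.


Via rank(M_{q-1}∘⋯∘M_p): M ≅ I[1,1], I[2,4]^2, I[2,5], I[5,5].
μ_θ-semistable layers: μ^(1)=13; μ^(2)=10; μ^(3)=7; μ^(4)=-11

((1, 0, 0, 2, 0); (0, 0, 0, 1, 1); (0, 0, 0, 0, 1); (0, 3, 3, 0, 0))


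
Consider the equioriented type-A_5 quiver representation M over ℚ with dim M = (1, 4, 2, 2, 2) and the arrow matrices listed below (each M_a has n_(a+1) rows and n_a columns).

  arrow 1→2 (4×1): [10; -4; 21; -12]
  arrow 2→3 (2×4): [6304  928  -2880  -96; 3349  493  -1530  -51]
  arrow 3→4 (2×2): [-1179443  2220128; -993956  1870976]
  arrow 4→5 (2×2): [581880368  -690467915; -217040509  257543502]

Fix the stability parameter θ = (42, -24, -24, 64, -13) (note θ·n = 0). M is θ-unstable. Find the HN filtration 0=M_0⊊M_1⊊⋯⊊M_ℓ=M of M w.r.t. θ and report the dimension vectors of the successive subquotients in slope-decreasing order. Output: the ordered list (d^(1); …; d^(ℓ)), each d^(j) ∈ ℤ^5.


Barcode: M ≅ I[1,2], I[2,2]^2, I[2,3], I[3,5], I[4,5]. HN layers by μ_θ (3 steps, strictly decreasing):
  μ^(1)=51/2; μ^(2)=9; μ^(3)=-24

((0, 0, 0, 2, 2); (1, 1, 0, 0, 0); (0, 3, 2, 0, 0))


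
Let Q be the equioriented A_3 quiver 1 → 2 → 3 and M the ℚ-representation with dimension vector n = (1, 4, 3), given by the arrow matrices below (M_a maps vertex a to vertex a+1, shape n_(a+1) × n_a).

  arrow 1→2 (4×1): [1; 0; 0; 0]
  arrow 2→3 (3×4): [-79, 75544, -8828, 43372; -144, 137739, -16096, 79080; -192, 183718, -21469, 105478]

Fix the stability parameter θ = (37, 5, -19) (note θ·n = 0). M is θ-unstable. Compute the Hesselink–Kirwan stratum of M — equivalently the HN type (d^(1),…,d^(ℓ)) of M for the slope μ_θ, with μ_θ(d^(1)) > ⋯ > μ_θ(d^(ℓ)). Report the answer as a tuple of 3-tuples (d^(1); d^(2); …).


Interval decomposition of M: I[1,3], I[2,2], I[2,3]^2.
HN type (ℓ=3): μ^(1)=23/3; μ^(2)=5; μ^(3)=-7

((1, 1, 1); (0, 1, 0); (0, 2, 2))


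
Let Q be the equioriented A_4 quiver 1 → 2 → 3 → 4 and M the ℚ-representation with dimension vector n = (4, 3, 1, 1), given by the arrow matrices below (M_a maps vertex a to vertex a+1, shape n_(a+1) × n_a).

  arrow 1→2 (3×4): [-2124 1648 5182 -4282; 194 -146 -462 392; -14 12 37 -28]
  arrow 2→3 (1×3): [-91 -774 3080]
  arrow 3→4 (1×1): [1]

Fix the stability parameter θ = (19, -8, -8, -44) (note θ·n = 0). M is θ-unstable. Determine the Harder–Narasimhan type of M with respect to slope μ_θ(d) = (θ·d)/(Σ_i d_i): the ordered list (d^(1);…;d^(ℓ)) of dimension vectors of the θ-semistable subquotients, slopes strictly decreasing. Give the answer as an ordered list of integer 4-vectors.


Via rank(M_{q-1}∘⋯∘M_p): M ≅ I[1,1], I[1,2]^2, I[1,4].
μ_θ-semistable layers: μ^(1)=19; μ^(2)=11/2; μ^(3)=-41/4

((1, 0, 0, 0); (2, 2, 0, 0); (1, 1, 1, 1))


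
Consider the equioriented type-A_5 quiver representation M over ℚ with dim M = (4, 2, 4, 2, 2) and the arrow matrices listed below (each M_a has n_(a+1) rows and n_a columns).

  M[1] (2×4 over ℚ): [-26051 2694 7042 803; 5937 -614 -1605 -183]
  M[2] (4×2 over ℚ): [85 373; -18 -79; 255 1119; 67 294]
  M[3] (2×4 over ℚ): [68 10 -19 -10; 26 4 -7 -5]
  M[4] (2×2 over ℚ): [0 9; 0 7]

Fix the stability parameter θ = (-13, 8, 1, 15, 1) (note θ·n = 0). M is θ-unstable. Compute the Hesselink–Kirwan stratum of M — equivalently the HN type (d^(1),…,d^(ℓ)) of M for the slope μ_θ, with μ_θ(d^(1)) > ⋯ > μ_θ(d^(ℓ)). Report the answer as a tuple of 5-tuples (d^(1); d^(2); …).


Interval decomposition of M: I[1,1]^2, I[1,4], I[1,5], I[3,3]^2, I[5,5].
HN type (ℓ=5): μ^(1)=15; μ^(2)=8; μ^(3)=9/2; μ^(4)=1; μ^(5)=-13

((0, 0, 0, 1, 0); (0, 0, 0, 1, 1); (0, 2, 2, 0, 0); (0, 0, 2, 0, 1); (4, 0, 0, 0, 0))


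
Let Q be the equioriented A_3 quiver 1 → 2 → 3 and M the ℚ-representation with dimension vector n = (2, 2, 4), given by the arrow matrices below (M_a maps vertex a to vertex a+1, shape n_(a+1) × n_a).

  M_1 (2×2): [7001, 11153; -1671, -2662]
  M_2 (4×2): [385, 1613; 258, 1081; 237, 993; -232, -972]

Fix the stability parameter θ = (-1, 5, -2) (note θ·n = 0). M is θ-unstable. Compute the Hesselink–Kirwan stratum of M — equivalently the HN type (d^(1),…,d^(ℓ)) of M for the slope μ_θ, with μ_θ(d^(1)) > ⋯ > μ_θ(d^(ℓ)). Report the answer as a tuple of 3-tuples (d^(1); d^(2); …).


Interval decomposition of M: I[1,3]^2, I[3,3]^2.
HN type (ℓ=3): μ^(1)=3/2; μ^(2)=-1; μ^(3)=-2

((0, 2, 2); (2, 0, 0); (0, 0, 2))


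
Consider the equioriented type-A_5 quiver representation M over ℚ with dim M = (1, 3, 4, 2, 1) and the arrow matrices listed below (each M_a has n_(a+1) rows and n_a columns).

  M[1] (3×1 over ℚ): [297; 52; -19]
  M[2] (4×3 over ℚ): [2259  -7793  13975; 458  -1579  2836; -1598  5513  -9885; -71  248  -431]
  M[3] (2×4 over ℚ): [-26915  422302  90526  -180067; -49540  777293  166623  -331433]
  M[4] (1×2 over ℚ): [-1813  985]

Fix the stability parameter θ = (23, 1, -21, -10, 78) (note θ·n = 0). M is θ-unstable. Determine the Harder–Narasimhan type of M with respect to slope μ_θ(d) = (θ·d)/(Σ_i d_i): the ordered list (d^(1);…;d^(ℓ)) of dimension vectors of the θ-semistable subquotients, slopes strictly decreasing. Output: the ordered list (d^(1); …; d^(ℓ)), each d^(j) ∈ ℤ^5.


Via rank(M_{q-1}∘⋯∘M_p): M ≅ I[1,5], I[2,3], I[2,4], I[3,3].
μ_θ-semistable layers: μ^(1)=78; μ^(2)=-7/4; μ^(3)=-10; μ^(4)=-21

((0, 0, 0, 0, 1); (1, 1, 1, 1, 0); (0, 2, 2, 1, 0); (0, 0, 1, 0, 0))


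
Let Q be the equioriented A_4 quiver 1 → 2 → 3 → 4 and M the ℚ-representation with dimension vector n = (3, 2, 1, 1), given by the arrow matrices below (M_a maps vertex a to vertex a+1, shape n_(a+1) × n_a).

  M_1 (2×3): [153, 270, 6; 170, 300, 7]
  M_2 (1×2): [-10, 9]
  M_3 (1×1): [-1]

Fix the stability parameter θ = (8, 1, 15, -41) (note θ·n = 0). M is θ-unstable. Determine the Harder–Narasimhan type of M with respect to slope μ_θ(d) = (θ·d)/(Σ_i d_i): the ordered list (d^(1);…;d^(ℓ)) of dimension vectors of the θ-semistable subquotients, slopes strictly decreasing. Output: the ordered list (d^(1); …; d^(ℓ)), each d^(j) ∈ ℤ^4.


Barcode: M ≅ I[1,1], I[1,2], I[1,4]. HN layers by μ_θ (3 steps, strictly decreasing):
  μ^(1)=8; μ^(2)=9/2; μ^(3)=-17/4

((1, 0, 0, 0); (1, 1, 0, 0); (1, 1, 1, 1))


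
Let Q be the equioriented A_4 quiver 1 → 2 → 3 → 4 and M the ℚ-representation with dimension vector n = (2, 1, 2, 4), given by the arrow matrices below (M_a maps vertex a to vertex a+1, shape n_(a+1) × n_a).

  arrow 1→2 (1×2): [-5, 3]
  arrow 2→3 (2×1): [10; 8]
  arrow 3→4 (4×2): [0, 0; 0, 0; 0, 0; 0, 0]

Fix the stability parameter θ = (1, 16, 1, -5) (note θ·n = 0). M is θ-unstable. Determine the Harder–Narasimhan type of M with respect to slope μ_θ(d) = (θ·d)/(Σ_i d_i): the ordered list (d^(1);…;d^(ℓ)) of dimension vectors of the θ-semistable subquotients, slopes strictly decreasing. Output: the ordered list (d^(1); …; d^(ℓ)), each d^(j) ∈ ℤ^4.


Via rank(M_{q-1}∘⋯∘M_p): M ≅ I[1,1], I[1,3], I[3,3], I[4,4]^4.
μ_θ-semistable layers: μ^(1)=17/2; μ^(2)=1; μ^(3)=-5

((0, 1, 1, 0); (2, 0, 1, 0); (0, 0, 0, 4))


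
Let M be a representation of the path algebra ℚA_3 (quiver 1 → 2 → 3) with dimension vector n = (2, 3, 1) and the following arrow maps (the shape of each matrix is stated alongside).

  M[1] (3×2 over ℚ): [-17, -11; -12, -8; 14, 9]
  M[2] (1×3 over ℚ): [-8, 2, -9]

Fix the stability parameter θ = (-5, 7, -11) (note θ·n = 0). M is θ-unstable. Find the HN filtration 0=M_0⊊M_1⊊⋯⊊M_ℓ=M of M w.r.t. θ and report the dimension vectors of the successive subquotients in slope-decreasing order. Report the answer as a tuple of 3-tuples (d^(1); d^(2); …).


Interval decomposition of M: I[1,2], I[1,3], I[2,2].
HN type (ℓ=3): μ^(1)=7; μ^(2)=-2; μ^(3)=-5

((0, 2, 0); (0, 1, 1); (2, 0, 0))


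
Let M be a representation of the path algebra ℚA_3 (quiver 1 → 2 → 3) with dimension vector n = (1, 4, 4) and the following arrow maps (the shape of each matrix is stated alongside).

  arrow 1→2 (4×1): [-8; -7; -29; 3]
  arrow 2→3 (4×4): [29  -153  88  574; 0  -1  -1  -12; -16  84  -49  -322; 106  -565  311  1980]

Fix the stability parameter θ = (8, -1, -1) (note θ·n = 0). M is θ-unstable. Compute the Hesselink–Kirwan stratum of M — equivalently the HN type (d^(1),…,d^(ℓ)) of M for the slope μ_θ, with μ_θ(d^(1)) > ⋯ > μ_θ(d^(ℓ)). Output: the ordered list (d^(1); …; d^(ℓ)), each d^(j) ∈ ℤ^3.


Via rank(M_{q-1}∘⋯∘M_p): M ≅ I[1,3], I[2,2], I[2,3]^2, I[3,3].
μ_θ-semistable layers: μ^(1)=2; μ^(2)=-1

((1, 1, 1); (0, 3, 3))


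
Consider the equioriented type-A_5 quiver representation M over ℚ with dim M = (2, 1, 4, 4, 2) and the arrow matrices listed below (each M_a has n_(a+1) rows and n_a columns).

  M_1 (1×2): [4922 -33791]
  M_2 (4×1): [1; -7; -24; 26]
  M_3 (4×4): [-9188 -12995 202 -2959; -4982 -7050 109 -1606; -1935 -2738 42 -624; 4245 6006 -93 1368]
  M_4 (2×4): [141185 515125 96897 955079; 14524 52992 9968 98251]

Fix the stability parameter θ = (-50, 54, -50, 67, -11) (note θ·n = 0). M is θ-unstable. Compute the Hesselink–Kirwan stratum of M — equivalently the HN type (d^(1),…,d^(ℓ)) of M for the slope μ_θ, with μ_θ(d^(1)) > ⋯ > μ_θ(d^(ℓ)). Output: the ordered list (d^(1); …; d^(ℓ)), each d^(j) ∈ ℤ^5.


Barcode: M ≅ I[1,1], I[1,5], I[3,3], I[3,4], I[3,5], I[4,4]. HN layers by μ_θ (4 steps, strictly decreasing):
  μ^(1)=67; μ^(2)=28; μ^(3)=2; μ^(4)=-50

((0, 0, 0, 2, 0); (0, 0, 0, 2, 2); (0, 1, 1, 0, 0); (2, 0, 3, 0, 0))


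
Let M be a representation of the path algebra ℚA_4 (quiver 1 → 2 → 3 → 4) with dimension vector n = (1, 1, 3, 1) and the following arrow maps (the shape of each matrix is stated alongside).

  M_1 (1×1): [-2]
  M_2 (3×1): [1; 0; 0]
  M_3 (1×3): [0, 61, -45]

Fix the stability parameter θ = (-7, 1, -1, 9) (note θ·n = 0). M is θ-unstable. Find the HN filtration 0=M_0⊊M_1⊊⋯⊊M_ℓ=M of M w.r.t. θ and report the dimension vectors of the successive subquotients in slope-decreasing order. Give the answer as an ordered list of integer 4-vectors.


Interval decomposition of M: I[1,3], I[3,3], I[3,4].
HN type (ℓ=4): μ^(1)=9; μ^(2)=0; μ^(3)=-1; μ^(4)=-7

((0, 0, 0, 1); (0, 1, 1, 0); (0, 0, 2, 0); (1, 0, 0, 0))


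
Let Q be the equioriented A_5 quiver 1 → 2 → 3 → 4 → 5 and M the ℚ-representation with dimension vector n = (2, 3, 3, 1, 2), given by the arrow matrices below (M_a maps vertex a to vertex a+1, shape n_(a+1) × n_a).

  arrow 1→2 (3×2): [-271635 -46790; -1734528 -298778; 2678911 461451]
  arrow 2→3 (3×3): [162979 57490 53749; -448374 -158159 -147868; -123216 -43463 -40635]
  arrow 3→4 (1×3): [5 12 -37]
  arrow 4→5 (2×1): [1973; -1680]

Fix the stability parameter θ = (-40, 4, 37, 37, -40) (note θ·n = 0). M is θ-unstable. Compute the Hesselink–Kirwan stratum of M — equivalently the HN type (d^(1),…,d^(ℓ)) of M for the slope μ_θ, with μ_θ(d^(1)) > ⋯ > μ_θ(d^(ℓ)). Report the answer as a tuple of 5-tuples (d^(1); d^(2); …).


Via rank(M_{q-1}∘⋯∘M_p): M ≅ I[1,3], I[1,5], I[2,3], I[5,5].
μ_θ-semistable layers: μ^(1)=37; μ^(2)=34/3; μ^(3)=4; μ^(4)=-40

((0, 0, 2, 0, 0); (0, 0, 1, 1, 1); (0, 3, 0, 0, 0); (2, 0, 0, 0, 1))


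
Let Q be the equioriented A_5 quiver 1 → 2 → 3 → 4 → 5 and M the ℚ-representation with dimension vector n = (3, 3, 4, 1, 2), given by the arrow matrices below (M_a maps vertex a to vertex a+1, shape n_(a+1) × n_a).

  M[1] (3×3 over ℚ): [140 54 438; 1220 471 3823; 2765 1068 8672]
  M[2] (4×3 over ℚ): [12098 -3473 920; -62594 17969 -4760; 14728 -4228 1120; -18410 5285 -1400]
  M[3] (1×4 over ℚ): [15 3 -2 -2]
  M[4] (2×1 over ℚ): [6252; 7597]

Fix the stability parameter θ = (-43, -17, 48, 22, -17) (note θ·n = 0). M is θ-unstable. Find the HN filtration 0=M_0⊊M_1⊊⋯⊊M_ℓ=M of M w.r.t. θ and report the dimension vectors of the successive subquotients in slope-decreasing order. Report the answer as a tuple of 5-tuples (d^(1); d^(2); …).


Interval decomposition of M: I[1,1], I[1,2], I[1,5], I[2,2], I[3,3]^3, I[5,5].
HN type (ℓ=4): μ^(1)=48; μ^(2)=53/3; μ^(3)=-17; μ^(4)=-43

((0, 0, 3, 0, 0); (0, 0, 1, 1, 1); (0, 3, 0, 0, 1); (3, 0, 0, 0, 0))


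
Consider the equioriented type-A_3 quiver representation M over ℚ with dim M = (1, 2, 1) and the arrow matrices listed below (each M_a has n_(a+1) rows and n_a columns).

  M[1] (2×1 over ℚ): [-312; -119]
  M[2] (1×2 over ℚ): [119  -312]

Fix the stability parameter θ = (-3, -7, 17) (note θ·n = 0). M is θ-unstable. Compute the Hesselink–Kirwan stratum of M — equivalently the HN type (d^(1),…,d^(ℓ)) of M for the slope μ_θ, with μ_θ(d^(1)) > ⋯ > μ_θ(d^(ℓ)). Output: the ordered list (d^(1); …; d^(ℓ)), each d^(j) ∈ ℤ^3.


Interval decomposition of M: I[1,2], I[2,3].
HN type (ℓ=3): μ^(1)=17; μ^(2)=-5; μ^(3)=-7

((0, 0, 1); (1, 1, 0); (0, 1, 0))


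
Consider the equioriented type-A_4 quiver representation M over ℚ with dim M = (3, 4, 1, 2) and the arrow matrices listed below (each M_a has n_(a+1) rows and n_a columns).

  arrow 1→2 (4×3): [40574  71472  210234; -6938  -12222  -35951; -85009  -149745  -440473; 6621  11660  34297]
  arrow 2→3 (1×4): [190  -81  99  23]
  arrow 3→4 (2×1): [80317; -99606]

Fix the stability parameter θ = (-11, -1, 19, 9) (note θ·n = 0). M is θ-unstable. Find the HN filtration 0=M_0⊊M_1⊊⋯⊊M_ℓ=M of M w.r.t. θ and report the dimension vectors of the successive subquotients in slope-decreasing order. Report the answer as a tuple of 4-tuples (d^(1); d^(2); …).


Via rank(M_{q-1}∘⋯∘M_p): M ≅ I[1,2]^2, I[1,4], I[2,2], I[4,4].
μ_θ-semistable layers: μ^(1)=14; μ^(2)=9; μ^(3)=-1; μ^(4)=-11

((0, 0, 1, 1); (0, 0, 0, 1); (0, 4, 0, 0); (3, 0, 0, 0))


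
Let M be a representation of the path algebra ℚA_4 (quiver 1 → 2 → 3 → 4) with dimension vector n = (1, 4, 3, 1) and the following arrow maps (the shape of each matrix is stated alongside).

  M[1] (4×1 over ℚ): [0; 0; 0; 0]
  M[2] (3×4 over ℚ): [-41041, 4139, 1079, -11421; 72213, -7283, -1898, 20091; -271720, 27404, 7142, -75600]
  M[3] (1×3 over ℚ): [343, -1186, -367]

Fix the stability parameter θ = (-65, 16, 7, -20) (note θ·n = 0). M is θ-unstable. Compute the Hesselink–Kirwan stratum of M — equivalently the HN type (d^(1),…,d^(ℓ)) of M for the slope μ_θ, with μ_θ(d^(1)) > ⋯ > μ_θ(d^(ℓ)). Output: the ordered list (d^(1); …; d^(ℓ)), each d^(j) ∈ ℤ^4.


Via rank(M_{q-1}∘⋯∘M_p): M ≅ I[1,1], I[2,2], I[2,3]^2, I[2,4].
μ_θ-semistable layers: μ^(1)=16; μ^(2)=23/2; μ^(3)=1; μ^(4)=-65

((0, 1, 0, 0); (0, 2, 2, 0); (0, 1, 1, 1); (1, 0, 0, 0))


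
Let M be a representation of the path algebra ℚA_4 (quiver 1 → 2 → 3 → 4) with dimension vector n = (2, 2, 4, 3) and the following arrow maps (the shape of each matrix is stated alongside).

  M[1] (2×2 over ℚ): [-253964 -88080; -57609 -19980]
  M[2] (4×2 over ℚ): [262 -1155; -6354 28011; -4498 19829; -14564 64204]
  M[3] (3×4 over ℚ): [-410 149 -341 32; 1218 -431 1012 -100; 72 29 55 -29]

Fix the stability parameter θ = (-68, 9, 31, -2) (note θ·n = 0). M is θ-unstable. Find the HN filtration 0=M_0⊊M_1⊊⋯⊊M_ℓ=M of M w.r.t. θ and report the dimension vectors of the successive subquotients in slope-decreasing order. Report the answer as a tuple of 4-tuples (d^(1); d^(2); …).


Interval decomposition of M: I[1,1], I[1,4], I[2,4], I[3,3], I[3,4].
HN type (ℓ=4): μ^(1)=31; μ^(2)=29/2; μ^(3)=9; μ^(4)=-68

((0, 0, 1, 0); (0, 0, 3, 3); (0, 2, 0, 0); (2, 0, 0, 0))


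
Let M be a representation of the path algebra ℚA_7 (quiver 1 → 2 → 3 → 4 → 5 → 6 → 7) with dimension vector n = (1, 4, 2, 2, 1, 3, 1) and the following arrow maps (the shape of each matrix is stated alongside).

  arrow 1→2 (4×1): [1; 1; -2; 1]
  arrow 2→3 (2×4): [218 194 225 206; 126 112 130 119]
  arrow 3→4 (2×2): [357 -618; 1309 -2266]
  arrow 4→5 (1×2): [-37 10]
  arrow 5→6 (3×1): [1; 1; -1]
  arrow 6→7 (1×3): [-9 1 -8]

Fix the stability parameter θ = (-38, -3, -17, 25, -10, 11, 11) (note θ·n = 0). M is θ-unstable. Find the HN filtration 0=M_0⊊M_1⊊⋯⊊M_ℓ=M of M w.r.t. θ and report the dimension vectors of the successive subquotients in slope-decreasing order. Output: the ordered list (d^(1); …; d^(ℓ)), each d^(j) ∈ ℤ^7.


Interval decomposition of M: I[1,6], I[2,2]^2, I[2,3], I[4,4], I[6,6], I[6,7].
HN type (ℓ=6): μ^(1)=25; μ^(2)=11; μ^(3)=15/2; μ^(4)=-3; μ^(5)=-10; μ^(6)=-38

((0, 0, 0, 1, 0, 0, 0); (0, 0, 0, 0, 0, 3, 1); (0, 0, 0, 1, 1, 0, 0); (0, 2, 0, 0, 0, 0, 0); (0, 2, 2, 0, 0, 0, 0); (1, 0, 0, 0, 0, 0, 0))


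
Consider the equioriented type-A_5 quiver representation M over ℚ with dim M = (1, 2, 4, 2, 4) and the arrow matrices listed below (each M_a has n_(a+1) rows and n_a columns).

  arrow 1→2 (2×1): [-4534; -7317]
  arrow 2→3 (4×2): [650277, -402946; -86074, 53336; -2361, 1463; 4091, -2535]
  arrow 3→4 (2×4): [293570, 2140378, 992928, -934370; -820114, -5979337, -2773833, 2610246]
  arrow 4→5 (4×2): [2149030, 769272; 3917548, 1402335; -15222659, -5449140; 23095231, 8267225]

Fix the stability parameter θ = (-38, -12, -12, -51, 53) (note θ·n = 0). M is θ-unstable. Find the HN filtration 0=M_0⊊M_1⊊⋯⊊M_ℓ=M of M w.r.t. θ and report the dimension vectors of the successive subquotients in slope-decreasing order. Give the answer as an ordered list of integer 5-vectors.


Via rank(M_{q-1}∘⋯∘M_p): M ≅ I[1,5], I[2,5], I[3,3]^2, I[5,5]^2.
μ_θ-semistable layers: μ^(1)=53; μ^(2)=-12; μ^(3)=-25; μ^(4)=-38

((0, 0, 0, 0, 4); (0, 0, 2, 0, 0); (0, 2, 2, 2, 0); (1, 0, 0, 0, 0))


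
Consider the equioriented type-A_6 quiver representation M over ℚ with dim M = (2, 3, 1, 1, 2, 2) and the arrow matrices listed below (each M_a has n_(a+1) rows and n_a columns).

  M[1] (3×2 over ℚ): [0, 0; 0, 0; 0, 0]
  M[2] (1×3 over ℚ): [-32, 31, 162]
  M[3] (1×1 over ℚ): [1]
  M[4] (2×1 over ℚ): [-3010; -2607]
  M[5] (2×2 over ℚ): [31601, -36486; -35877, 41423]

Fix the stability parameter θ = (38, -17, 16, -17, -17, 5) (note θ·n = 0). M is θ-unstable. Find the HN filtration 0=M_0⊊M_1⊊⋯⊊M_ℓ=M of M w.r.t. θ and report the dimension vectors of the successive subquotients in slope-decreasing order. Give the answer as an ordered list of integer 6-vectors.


Via rank(M_{q-1}∘⋯∘M_p): M ≅ I[1,1]^2, I[2,2]^2, I[2,6], I[5,6].
μ_θ-semistable layers: μ^(1)=38; μ^(2)=5; μ^(3)=-6; μ^(4)=-17

((2, 0, 0, 0, 0, 0); (0, 0, 0, 0, 0, 2); (0, 0, 1, 1, 1, 0); (0, 3, 0, 0, 1, 0))


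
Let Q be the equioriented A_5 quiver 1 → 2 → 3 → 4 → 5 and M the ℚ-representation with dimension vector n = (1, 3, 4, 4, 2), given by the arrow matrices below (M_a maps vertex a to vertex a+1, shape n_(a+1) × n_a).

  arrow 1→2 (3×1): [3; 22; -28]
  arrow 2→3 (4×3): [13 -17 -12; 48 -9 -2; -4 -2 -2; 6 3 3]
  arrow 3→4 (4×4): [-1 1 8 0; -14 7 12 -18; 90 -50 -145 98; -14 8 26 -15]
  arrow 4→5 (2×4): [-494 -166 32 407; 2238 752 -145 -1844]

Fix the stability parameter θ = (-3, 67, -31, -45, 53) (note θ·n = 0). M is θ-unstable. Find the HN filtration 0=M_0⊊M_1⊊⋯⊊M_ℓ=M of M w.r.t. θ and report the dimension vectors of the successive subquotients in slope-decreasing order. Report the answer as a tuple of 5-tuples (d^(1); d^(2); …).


Via rank(M_{q-1}∘⋯∘M_p): M ≅ I[1,4], I[2,4], I[2,5], I[3,5].
μ_θ-semistable layers: μ^(1)=53; μ^(2)=-3; μ^(3)=-38

((0, 0, 0, 0, 2); (1, 3, 3, 3, 0); (0, 0, 1, 1, 0))


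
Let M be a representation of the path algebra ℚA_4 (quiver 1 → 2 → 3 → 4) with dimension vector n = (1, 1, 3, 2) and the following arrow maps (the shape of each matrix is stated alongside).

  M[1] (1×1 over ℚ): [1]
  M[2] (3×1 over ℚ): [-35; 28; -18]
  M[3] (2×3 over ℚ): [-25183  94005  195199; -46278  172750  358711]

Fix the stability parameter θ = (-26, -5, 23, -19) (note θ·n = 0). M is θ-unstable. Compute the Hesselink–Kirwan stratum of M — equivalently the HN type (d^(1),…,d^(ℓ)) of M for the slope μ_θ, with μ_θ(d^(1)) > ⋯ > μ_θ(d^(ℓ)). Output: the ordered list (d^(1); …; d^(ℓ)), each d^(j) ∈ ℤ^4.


Via rank(M_{q-1}∘⋯∘M_p): M ≅ I[1,4], I[3,3], I[3,4].
μ_θ-semistable layers: μ^(1)=23; μ^(2)=2; μ^(3)=-5; μ^(4)=-26

((0, 0, 1, 0); (0, 0, 2, 2); (0, 1, 0, 0); (1, 0, 0, 0))


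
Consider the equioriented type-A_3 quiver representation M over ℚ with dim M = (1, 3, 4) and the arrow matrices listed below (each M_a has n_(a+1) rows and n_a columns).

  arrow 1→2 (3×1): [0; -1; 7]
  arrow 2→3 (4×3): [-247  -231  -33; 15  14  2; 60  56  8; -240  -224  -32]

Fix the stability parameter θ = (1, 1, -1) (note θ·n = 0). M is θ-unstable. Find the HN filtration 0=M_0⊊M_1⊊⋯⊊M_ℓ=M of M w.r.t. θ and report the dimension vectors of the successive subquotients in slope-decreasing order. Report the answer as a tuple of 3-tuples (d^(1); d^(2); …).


Via rank(M_{q-1}∘⋯∘M_p): M ≅ I[1,2], I[2,3]^2, I[3,3]^2.
μ_θ-semistable layers: μ^(1)=1; μ^(2)=0; μ^(3)=-1

((1, 1, 0); (0, 2, 2); (0, 0, 2))


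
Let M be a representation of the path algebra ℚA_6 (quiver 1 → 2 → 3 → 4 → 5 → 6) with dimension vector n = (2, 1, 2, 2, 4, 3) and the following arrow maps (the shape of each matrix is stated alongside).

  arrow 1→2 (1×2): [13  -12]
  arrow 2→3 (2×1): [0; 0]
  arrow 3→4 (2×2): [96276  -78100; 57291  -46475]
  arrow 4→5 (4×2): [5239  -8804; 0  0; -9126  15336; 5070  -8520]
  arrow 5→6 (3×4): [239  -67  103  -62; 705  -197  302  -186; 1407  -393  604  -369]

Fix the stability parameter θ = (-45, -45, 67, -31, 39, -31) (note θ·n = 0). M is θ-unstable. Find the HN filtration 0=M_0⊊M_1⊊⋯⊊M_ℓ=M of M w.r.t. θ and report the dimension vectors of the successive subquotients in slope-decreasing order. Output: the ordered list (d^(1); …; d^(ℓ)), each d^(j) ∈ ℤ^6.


Interval decomposition of M: I[1,1], I[1,2], I[3,3], I[3,4], I[4,6], I[5,5], I[5,6]^2.
HN type (ℓ=6): μ^(1)=67; μ^(2)=39; μ^(3)=18; μ^(4)=4; μ^(5)=-31; μ^(6)=-45

((0, 0, 1, 0, 0, 0); (0, 0, 0, 0, 1, 0); (0, 0, 1, 1, 0, 0); (0, 0, 0, 0, 3, 3); (0, 0, 0, 1, 0, 0); (2, 1, 0, 0, 0, 0))


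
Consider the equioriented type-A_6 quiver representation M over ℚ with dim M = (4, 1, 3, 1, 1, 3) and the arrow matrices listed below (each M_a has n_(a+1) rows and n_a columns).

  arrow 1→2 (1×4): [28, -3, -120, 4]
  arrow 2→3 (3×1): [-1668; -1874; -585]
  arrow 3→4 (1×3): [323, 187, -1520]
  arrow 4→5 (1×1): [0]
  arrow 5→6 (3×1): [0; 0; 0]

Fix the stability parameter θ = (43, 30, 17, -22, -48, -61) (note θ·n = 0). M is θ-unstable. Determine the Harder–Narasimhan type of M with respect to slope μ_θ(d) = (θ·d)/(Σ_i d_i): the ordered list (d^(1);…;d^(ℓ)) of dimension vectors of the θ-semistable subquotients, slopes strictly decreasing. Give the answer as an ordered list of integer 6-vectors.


Via rank(M_{q-1}∘⋯∘M_p): M ≅ I[1,1]^3, I[1,4], I[3,3]^2, I[5,5], I[6,6]^3.
μ_θ-semistable layers: μ^(1)=43; μ^(2)=17; μ^(3)=-48; μ^(4)=-61

((3, 0, 0, 0, 0, 0); (1, 1, 3, 1, 0, 0); (0, 0, 0, 0, 1, 0); (0, 0, 0, 0, 0, 3))


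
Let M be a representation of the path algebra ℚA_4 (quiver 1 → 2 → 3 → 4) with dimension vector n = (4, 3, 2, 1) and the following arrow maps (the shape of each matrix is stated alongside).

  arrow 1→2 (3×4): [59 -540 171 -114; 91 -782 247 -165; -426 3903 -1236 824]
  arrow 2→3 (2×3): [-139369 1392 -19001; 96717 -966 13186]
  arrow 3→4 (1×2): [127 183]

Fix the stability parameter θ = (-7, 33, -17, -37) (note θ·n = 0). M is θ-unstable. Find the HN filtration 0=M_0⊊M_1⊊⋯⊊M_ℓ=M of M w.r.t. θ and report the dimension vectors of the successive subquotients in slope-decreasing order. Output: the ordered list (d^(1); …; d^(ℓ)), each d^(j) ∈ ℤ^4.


Barcode: M ≅ I[1,1], I[1,2], I[1,3], I[1,4]. HN layers by μ_θ (3 steps, strictly decreasing):
  μ^(1)=33; μ^(2)=8; μ^(3)=-7

((0, 1, 0, 0); (0, 1, 1, 0); (4, 1, 1, 1))


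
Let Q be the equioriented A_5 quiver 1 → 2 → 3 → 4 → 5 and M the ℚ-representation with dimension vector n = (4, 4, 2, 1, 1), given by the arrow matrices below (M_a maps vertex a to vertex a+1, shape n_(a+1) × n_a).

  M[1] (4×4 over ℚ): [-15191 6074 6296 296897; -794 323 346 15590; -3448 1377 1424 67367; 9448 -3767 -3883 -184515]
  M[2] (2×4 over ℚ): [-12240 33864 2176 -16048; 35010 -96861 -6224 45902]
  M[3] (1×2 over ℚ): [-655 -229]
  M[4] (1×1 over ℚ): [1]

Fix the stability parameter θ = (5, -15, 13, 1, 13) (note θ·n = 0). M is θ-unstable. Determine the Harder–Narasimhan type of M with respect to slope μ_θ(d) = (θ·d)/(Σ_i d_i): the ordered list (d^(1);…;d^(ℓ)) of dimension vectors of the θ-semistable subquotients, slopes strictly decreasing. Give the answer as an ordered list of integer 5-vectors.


Interval decomposition of M: I[1,2]^3, I[1,5], I[3,3].
HN type (ℓ=3): μ^(1)=13; μ^(2)=7; μ^(3)=-5

((0, 0, 1, 0, 1); (0, 0, 1, 1, 0); (4, 4, 0, 0, 0))


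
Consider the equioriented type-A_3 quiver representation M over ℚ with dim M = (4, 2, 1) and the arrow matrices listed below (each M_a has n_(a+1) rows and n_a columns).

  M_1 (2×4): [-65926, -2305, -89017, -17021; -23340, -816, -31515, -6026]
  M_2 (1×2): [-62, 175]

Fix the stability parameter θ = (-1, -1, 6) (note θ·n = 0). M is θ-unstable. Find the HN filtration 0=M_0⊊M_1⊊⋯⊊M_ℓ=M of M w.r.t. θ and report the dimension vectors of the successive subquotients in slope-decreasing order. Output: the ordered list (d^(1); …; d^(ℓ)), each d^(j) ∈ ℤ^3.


Via rank(M_{q-1}∘⋯∘M_p): M ≅ I[1,1]^2, I[1,2], I[1,3].
μ_θ-semistable layers: μ^(1)=6; μ^(2)=-1

((0, 0, 1); (4, 2, 0))


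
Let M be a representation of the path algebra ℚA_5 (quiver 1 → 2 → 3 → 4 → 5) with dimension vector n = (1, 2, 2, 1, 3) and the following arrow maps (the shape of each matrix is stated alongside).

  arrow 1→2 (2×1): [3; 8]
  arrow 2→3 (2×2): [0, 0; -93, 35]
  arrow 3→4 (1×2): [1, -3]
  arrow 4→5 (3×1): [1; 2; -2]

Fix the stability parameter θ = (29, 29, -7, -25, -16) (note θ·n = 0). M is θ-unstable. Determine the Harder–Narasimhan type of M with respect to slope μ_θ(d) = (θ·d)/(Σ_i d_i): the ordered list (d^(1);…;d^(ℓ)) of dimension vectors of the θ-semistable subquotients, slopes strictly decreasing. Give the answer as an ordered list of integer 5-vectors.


Interval decomposition of M: I[1,5], I[2,2], I[3,3], I[5,5]^2.
HN type (ℓ=4): μ^(1)=29; μ^(2)=2; μ^(3)=-7; μ^(4)=-16

((0, 1, 0, 0, 0); (1, 1, 1, 1, 1); (0, 0, 1, 0, 0); (0, 0, 0, 0, 2))


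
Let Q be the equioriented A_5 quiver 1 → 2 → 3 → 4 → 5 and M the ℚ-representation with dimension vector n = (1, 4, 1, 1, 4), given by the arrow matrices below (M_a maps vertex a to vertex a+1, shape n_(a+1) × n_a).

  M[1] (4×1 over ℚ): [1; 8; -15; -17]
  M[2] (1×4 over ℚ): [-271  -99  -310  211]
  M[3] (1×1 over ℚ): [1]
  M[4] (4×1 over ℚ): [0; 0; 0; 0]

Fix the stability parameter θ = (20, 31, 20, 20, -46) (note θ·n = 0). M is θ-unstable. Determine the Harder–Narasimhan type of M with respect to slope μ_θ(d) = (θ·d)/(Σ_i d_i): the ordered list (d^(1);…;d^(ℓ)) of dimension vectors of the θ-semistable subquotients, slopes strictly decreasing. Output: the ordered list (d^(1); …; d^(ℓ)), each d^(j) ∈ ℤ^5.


Barcode: M ≅ I[1,2], I[2,2]^2, I[2,4], I[5,5]^4. HN layers by μ_θ (4 steps, strictly decreasing):
  μ^(1)=31; μ^(2)=71/3; μ^(3)=20; μ^(4)=-46

((0, 3, 0, 0, 0); (0, 1, 1, 1, 0); (1, 0, 0, 0, 0); (0, 0, 0, 0, 4))


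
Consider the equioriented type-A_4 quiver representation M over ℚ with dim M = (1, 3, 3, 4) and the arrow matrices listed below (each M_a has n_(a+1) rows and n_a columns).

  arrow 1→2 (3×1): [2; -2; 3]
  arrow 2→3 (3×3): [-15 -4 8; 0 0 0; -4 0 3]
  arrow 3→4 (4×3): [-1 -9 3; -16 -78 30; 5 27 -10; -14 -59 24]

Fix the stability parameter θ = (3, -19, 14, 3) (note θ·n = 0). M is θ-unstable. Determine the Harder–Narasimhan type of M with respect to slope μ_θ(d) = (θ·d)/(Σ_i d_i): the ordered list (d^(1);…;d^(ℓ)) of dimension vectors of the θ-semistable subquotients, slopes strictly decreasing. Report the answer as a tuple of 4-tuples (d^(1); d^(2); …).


Via rank(M_{q-1}∘⋯∘M_p): M ≅ I[1,4], I[2,2], I[2,4], I[3,4], I[4,4].
μ_θ-semistable layers: μ^(1)=17/2; μ^(2)=3; μ^(3)=-8; μ^(4)=-19

((0, 0, 3, 3); (0, 0, 0, 1); (1, 1, 0, 0); (0, 2, 0, 0))


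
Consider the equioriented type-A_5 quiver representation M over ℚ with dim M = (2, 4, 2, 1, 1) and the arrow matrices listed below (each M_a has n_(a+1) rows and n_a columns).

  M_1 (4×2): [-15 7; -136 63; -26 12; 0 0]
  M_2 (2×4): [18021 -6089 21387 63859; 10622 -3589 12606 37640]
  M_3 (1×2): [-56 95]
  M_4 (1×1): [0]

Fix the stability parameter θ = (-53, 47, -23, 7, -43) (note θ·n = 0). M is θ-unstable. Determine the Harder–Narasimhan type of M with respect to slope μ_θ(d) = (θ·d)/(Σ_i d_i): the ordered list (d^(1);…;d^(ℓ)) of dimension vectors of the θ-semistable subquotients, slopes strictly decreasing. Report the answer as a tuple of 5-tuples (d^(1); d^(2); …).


Barcode: M ≅ I[1,3], I[1,4], I[2,2]^2, I[5,5]. HN layers by μ_θ (5 steps, strictly decreasing):
  μ^(1)=47; μ^(2)=12; μ^(3)=31/3; μ^(4)=-43; μ^(5)=-53

((0, 2, 0, 0, 0); (0, 1, 1, 0, 0); (0, 1, 1, 1, 0); (0, 0, 0, 0, 1); (2, 0, 0, 0, 0))


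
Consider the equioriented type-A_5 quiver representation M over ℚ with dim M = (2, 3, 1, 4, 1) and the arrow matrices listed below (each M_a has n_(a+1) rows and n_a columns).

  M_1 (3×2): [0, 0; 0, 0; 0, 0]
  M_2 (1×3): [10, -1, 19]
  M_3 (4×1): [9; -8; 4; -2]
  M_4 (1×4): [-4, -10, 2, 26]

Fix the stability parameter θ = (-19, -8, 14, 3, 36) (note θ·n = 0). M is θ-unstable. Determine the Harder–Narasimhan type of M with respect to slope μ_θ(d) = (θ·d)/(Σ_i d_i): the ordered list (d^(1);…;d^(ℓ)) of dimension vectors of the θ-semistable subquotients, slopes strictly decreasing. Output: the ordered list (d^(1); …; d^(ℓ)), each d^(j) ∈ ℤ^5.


Interval decomposition of M: I[1,1]^2, I[2,2]^2, I[2,4], I[4,4]^2, I[4,5].
HN type (ℓ=5): μ^(1)=36; μ^(2)=17/2; μ^(3)=3; μ^(4)=-8; μ^(5)=-19

((0, 0, 0, 0, 1); (0, 0, 1, 1, 0); (0, 0, 0, 3, 0); (0, 3, 0, 0, 0); (2, 0, 0, 0, 0))


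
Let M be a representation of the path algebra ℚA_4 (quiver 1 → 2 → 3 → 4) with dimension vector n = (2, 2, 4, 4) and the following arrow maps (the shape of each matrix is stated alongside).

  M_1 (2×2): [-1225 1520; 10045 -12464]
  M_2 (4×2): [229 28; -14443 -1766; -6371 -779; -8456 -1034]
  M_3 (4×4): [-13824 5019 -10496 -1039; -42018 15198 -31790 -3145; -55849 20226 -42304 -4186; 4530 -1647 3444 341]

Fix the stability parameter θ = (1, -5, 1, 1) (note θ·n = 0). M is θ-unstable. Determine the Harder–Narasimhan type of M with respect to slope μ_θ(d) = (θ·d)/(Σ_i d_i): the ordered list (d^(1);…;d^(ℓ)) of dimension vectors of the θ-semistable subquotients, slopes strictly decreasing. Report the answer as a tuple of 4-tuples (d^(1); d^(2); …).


Barcode: M ≅ I[1,1], I[1,4], I[2,3], I[3,4]^2, I[4,4]. HN layers by μ_θ (3 steps, strictly decreasing):
  μ^(1)=1; μ^(2)=-2; μ^(3)=-5

((1, 0, 4, 4); (1, 1, 0, 0); (0, 1, 0, 0))


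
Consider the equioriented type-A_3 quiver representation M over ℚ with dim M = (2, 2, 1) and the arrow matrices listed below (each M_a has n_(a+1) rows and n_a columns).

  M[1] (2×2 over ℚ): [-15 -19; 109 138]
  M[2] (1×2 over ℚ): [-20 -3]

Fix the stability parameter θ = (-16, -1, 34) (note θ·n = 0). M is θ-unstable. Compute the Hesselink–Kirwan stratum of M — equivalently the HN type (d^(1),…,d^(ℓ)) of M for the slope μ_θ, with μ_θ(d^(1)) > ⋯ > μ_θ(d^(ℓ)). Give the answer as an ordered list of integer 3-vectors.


Interval decomposition of M: I[1,2], I[1,3].
HN type (ℓ=3): μ^(1)=34; μ^(2)=-1; μ^(3)=-16

((0, 0, 1); (0, 2, 0); (2, 0, 0))


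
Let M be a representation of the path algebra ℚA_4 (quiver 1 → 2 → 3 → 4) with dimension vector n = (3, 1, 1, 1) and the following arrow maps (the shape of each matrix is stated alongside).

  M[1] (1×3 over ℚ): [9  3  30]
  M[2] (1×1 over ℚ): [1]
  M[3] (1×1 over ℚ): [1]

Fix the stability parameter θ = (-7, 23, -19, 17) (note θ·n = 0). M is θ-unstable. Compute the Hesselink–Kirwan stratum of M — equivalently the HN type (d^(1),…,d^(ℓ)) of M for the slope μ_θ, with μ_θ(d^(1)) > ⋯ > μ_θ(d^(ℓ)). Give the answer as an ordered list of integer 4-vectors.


Interval decomposition of M: I[1,1]^2, I[1,4].
HN type (ℓ=3): μ^(1)=17; μ^(2)=2; μ^(3)=-7

((0, 0, 0, 1); (0, 1, 1, 0); (3, 0, 0, 0))


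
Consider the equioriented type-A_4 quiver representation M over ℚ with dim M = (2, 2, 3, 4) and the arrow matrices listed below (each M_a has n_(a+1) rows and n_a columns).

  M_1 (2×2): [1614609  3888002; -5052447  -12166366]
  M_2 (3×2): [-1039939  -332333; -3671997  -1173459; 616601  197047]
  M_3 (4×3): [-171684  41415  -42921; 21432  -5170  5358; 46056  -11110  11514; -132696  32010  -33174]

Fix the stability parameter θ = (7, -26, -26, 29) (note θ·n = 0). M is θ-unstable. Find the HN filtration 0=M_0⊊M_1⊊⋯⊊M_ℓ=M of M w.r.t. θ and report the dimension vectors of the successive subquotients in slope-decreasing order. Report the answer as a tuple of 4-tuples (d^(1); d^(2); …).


Via rank(M_{q-1}∘⋯∘M_p): M ≅ I[1,1], I[1,2], I[2,3], I[3,3], I[3,4], I[4,4]^3.
μ_θ-semistable layers: μ^(1)=29; μ^(2)=7; μ^(3)=-19/2; μ^(4)=-26

((0, 0, 0, 4); (1, 0, 0, 0); (1, 1, 0, 0); (0, 1, 3, 0))


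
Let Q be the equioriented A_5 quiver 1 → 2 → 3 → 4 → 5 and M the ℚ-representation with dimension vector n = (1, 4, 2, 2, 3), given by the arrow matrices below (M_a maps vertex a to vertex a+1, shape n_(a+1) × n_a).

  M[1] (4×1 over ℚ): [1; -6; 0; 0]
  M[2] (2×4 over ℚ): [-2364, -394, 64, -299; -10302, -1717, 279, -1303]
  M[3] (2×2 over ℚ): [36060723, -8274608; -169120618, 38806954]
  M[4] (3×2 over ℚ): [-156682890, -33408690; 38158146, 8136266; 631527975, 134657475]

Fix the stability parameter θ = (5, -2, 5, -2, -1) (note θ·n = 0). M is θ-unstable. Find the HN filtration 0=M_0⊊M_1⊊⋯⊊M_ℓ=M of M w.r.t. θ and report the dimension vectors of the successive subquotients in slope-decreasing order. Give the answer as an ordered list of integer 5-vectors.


Via rank(M_{q-1}∘⋯∘M_p): M ≅ I[1,2], I[2,2], I[2,4], I[2,5], I[5,5]^2.
μ_θ-semistable layers: μ^(1)=3/2; μ^(2)=2/3; μ^(3)=-1; μ^(4)=-2

((1, 1, 1, 1, 0); (0, 0, 1, 1, 1); (0, 0, 0, 0, 2); (0, 3, 0, 0, 0))


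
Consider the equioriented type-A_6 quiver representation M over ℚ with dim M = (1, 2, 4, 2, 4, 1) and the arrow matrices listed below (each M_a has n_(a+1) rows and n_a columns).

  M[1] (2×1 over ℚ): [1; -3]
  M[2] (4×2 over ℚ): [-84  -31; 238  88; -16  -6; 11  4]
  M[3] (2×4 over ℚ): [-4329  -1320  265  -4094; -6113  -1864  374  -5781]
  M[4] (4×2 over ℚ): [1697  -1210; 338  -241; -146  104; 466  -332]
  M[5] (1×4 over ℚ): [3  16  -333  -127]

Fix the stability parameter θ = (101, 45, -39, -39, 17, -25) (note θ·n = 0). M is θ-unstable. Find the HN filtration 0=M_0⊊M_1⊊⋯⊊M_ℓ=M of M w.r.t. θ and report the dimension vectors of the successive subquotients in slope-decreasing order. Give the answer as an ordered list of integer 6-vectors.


Interval decomposition of M: I[1,6], I[2,5], I[3,3]^2, I[5,5]^2.
HN type (ℓ=4): μ^(1)=17; μ^(2)=10; μ^(3)=-11; μ^(4)=-39

((0, 0, 0, 0, 3, 0); (1, 1, 1, 1, 1, 1); (0, 1, 1, 1, 0, 0); (0, 0, 2, 0, 0, 0))


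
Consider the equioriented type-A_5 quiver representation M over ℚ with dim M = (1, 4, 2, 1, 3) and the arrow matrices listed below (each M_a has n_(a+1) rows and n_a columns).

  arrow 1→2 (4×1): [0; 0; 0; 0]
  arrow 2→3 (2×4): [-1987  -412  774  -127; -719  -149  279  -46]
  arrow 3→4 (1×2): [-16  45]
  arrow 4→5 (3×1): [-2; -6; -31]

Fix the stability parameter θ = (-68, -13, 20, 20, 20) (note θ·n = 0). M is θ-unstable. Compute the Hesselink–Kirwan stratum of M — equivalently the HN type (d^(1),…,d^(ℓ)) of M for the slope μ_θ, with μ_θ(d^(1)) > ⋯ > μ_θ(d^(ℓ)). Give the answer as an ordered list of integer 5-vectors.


Barcode: M ≅ I[1,1], I[2,2]^2, I[2,3], I[2,5], I[5,5]^2. HN layers by μ_θ (3 steps, strictly decreasing):
  μ^(1)=20; μ^(2)=-13; μ^(3)=-68

((0, 0, 2, 1, 3); (0, 4, 0, 0, 0); (1, 0, 0, 0, 0))
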